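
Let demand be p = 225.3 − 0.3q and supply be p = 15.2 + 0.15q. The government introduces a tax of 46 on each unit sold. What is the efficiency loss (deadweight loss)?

2351.11

Competitive equilibrium: 225.3 − 0.3q = 15.2 + 0.15q → q* = 466.8889, p* = 85.2333.
With the tax, the buyer price exceeds the seller price by 46: (225.3 − 0.3q) − (15.2 + 0.15q) = 46 → q' = 364.6667.
Δq = 466.8889 − 364.6667 = 102.2222; the wedge equals the tax, 46.
DWL = ½ × 102.2222 × 46 = 2351.11.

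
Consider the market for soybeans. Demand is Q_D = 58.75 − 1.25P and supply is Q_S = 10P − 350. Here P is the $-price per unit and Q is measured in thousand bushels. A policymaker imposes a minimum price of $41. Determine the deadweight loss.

$15.31 thousand

In inverse form: demand P = 47 − 0.8Q, supply P = 35 + 0.1Q.
Competitive equilibrium: 47 − 0.8Q = 35 + 0.1Q → Q* = 13.3333, P* = 36.3333.
At the floor P = 41, quantity demanded = (47 − 41)/0.8 = 7.5.
Sellers' marginal cost at Q' = 7.5: 35 + 0.1·7.5 = 35.75.
ΔQ = 13.3333 − 7.5 = 5.8333; wedge = 41 − 35.75 = 5.25.
Deadweight loss = ½ × 5.8333 × 5.25 = $15.31 thousand.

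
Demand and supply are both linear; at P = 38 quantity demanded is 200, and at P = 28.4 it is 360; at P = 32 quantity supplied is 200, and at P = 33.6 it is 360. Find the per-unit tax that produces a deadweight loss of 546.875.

Demand slope = (28.4 − 38)/(360 − 200) = −0.06, so P = 50 − 0.06Q.
Supply slope = (33.6 − 32)/(360 − 200) = 0.01, so P = 30 + 0.01Q.
Competitive equilibrium: 50 − 0.06Q = 30 + 0.01Q → Q* = 285.7143, P* = 32.8571.
A tax t gives ΔQ = t/0.07 and wedge t, so DWL = t²/0.14.
t²/0.14 = 546.875 → t² = 76.5625 → t = 8.75.

8.75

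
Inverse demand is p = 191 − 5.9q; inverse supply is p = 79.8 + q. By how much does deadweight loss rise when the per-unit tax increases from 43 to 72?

241.67

Competitive equilibrium: 191 − 5.9q = 79.8 + q → q* = 16.1159, p* = 95.9159.
For a per-unit tax t: Δq = t/6.9, so DWL = ½·t·(t/6.9) = t²/13.8.
At t = 43: DWL = 133.986. At t = 72: DWL = 375.652.
Increase = 375.652 − 133.986 = 241.67.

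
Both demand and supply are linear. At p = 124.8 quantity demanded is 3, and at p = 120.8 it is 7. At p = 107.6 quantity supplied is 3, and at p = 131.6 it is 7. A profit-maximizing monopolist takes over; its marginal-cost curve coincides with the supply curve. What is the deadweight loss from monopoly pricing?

1.63

Demand slope = (120.8 − 124.8)/(7 − 3) = −1, so p = 127.8 − q.
Supply slope = (131.6 − 107.6)/(7 − 3) = 6, so p = 89.6 + 6q.
Competitive equilibrium: 127.8 − q = 89.6 + 6q → q* = 5.4571, p* = 122.3429.
Marginal revenue: MR = 127.8 − 2q. Set MR = MC: 127.8 − 2q = 89.6 + 6q → q_m = 4.775.
Price p_m = 127.8 − 1·4.775 = 123.025; MC(q_m) = 89.6 + 6·4.775 = 118.25.
Competitive q* = 5.4571, so Δq = 0.6821; wedge = 123.025 − 118.25 = 4.775.
DWL = ½ × 0.6821 × 4.775 = 1.63.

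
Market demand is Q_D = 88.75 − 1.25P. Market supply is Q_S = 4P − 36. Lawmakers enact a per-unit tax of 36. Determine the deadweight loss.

617.14

In inverse form: demand P = 71 − 0.8Q, supply P = 9 + 0.25Q.
Competitive equilibrium: 71 − 0.8Q = 9 + 0.25Q → Q* = 59.0476, P* = 23.7619.
With the tax, the buyer price exceeds the seller price by 36: (71 − 0.8Q) − (9 + 0.25Q) = 36 → Q' = 24.7619.
ΔQ = 59.0476 − 24.7619 = 34.2857; the wedge equals the tax, 36.
Deadweight loss = ½ × 34.2857 × 36 = 617.14.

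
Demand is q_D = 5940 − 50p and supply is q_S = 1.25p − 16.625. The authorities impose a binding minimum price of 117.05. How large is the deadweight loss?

694.55

In inverse form: demand p = 118.8 − 0.02q, supply p = 13.3 + 0.8q.
Competitive equilibrium: 118.8 − 0.02q = 13.3 + 0.8q → q* = 128.6585, p* = 116.2268.
At the floor p = 117.05, quantity demanded = (118.8 − 117.05)/0.02 = 87.5.
Sellers' marginal cost at q' = 87.5: 13.3 + 0.8·87.5 = 83.3.
Δq = 128.6585 − 87.5 = 41.1585; wedge = 117.05 − 83.3 = 33.75.
Welfare loss = ½ × 41.1585 × 33.75 = 694.55.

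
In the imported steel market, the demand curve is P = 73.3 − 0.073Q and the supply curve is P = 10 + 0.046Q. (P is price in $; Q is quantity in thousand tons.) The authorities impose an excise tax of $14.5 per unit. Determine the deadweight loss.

$883.40 thousand

Competitive equilibrium: 73.3 − 0.073Q = 10 + 0.046Q → Q* = 531.9328, P* = 34.4689.
With the tax, the buyer price exceeds the seller price by 14.5: (73.3 − 0.073Q) − (10 + 0.046Q) = 14.5 → Q' = 410.084.
ΔQ = 531.9328 − 410.084 = 121.8488; the wedge equals the tax, 14.5.
The triangle = ½ × 121.8488 × 14.5 = $883.40 thousand.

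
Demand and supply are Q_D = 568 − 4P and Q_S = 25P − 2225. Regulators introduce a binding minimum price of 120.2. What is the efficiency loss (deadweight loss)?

1324.06

In inverse form: demand P = 142 − 0.25Q, supply P = 89 + 0.04Q.
Competitive equilibrium: 142 − 0.25Q = 89 + 0.04Q → Q* = 182.7586, P* = 96.3103.
At the floor P = 120.2, quantity demanded = (142 − 120.2)/0.25 = 87.2.
Sellers' marginal cost at Q' = 87.2: 89 + 0.04·87.2 = 92.488.
ΔQ = 182.7586 − 87.2 = 95.5586; wedge = 120.2 − 92.488 = 27.712.
DWL = ½ × 95.5586 × 27.712 = 1324.06.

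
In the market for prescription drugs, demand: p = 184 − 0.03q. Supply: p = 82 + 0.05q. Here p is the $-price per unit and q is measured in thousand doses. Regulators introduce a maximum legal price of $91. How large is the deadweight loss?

Competitive equilibrium: 184 − 0.03q = 82 + 0.05q → q* = 1275, p* = 145.75.
At the ceiling p = 91, quantity supplied = (91 − 82)/0.05 = 180.
Willingness to pay at q' = 180: 184 − 0.03·180 = 178.6.
Δq = 1275 − 180 = 1095; wedge = 178.6 − 91 = 87.6.
The triangle = ½ × 1095 × 87.6 = $47961 thousand.

$47961 thousand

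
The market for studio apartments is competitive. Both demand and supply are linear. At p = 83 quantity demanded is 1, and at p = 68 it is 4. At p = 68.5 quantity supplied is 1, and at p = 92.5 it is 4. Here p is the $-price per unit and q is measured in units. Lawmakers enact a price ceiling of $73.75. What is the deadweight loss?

$1.37

Demand slope = (68 − 83)/(4 − 1) = −5, so p = 88 − 5q.
Supply slope = (92.5 − 68.5)/(4 − 1) = 8, so p = 60.5 + 8q.
Competitive equilibrium: 88 − 5q = 60.5 + 8q → q* = 2.1154, p* = 77.4231.
At the ceiling p = 73.75, quantity supplied = (73.75 − 60.5)/8 = 1.6563.
Willingness to pay at q' = 1.6563: 88 − 5·1.6563 = 79.7185.
Δq = 2.1154 − 1.6563 = 0.4591; wedge = 79.7185 − 73.75 = 5.9685.
Welfare loss = ½ × 0.4591 × 5.9685 = $1.37.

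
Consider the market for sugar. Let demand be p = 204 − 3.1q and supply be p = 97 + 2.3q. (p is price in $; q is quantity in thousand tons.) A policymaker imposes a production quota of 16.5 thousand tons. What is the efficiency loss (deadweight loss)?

Competitive equilibrium: 204 − 3.1q = 97 + 2.3q → q* = 19.8148, p* = 142.5741.
At q = 16.5: demand price = 204 − 3.1·16.5 = 152.85; supply price = 97 + 2.3·16.5 = 134.95.
Δq = 19.8148 − 16.5 = 3.3148; wedge = 152.85 − 134.95 = 17.9.
Deadweight loss = ½ × 3.3148 × 17.9 = $29.67 thousand.

$29.67 thousand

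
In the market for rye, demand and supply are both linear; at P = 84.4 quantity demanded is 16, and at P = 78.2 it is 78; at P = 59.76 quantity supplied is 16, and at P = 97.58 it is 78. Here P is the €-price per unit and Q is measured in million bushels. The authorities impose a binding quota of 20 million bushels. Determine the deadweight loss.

€334.68 million

Demand slope = (78.2 − 84.4)/(78 − 16) = −0.1, so P = 86 − 0.1Q.
Supply slope = (97.58 − 59.76)/(78 − 16) = 0.61, so P = 50 + 0.61Q.
Competitive equilibrium: 86 − 0.1Q = 50 + 0.61Q → Q* = 50.7042, P* = 80.9296.
At Q = 20: demand price = 86 − 0.1·20 = 84; supply price = 50 + 0.61·20 = 62.2.
ΔQ = 50.7042 − 20 = 30.7042; wedge = 84 − 62.2 = 21.8.
Deadweight loss = ½ × 30.7042 × 21.8 = €334.68 million.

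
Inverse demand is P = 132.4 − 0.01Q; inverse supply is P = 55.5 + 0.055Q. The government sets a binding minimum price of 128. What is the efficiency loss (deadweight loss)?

17945.31

Competitive equilibrium: 132.4 − 0.01Q = 55.5 + 0.055Q → Q* = 1183.0769, P* = 120.5692.
At the floor P = 128, quantity demanded = (132.4 − 128)/0.01 = 440.
Sellers' marginal cost at Q' = 440: 55.5 + 0.055·440 = 79.7.
ΔQ = 1183.0769 − 440 = 743.0769; wedge = 128 − 79.7 = 48.3.
DWL = ½ × 743.0769 × 48.3 = 17945.31.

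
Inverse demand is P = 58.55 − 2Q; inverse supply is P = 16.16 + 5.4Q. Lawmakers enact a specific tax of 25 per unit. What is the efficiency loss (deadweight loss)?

42.23

Competitive equilibrium: 58.55 − 2Q = 16.16 + 5.4Q → Q* = 5.7284, P* = 47.0932.
With the tax, the buyer price exceeds the seller price by 25: (58.55 − 2Q) − (16.16 + 5.4Q) = 25 → Q' = 2.35.
ΔQ = 5.7284 − 2.35 = 3.3784; the wedge equals the tax, 25.
DWL = ½ × 3.3784 × 25 = 42.23.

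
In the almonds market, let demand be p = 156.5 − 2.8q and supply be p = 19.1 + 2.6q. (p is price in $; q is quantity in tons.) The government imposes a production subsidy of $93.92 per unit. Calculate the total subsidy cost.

$4023.25

Competitive equilibrium: 156.5 − 2.8q = 19.1 + 2.6q → q* = 25.4444, p* = 85.2556.
The subsidy lowers effective supply by 93.92: p = 2.6q − 74.82.
New quantity: 156.5 − 2.8q = 2.6q − 74.82 → q' = 42.837.
Total subsidy cost = 93.92 × 42.837 = $4023.25.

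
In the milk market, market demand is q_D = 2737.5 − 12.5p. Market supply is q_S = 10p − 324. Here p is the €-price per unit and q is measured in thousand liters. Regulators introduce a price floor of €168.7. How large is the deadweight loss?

€14975.64 thousand

In inverse form: demand p = 219 − 0.08q, supply p = 32.4 + 0.1q.
Competitive equilibrium: 219 − 0.08q = 32.4 + 0.1q → q* = 1036.6667, p* = 136.0667.
At the floor p = 168.7, quantity demanded = (219 − 168.7)/0.08 = 628.75.
Sellers' marginal cost at q' = 628.75: 32.4 + 0.1·628.75 = 95.275.
Δq = 1036.6667 − 628.75 = 407.9167; wedge = 168.7 − 95.275 = 73.425.
Welfare loss = ½ × 407.9167 × 73.425 = €14975.64 thousand.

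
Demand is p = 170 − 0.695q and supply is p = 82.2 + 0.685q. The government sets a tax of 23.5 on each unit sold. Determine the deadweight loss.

200.09

Competitive equilibrium: 170 − 0.695q = 82.2 + 0.685q → q* = 63.6232, p* = 125.7819.
With the tax, the buyer price exceeds the seller price by 23.5: (170 − 0.695q) − (82.2 + 0.685q) = 23.5 → q' = 46.5942.
Δq = 63.6232 − 46.5942 = 17.029; the wedge equals the tax, 23.5.
The triangle = ½ × 17.029 × 23.5 = 200.09.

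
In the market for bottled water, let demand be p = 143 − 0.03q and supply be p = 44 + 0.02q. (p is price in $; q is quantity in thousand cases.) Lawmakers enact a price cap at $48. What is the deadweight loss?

Competitive equilibrium: 143 − 0.03q = 44 + 0.02q → q* = 1980, p* = 83.6.
At the ceiling p = 48, quantity supplied = (48 − 44)/0.02 = 200.
Willingness to pay at q' = 200: 143 − 0.03·200 = 137.
Δq = 1980 − 200 = 1780; wedge = 137 − 48 = 89.
DWL = ½ × 1780 × 89 = $79210 thousand.

$79210 thousand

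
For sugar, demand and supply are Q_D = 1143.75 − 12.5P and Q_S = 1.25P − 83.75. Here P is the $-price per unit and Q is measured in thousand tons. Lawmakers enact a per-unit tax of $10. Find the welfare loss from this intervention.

$56.82 thousand

In inverse form: demand P = 91.5 − 0.08Q, supply P = 67 + 0.8Q.
Competitive equilibrium: 91.5 − 0.08Q = 67 + 0.8Q → Q* = 27.8409, P* = 89.2727.
With the tax, the buyer price exceeds the seller price by 10: (91.5 − 0.08Q) − (67 + 0.8Q) = 10 → Q' = 16.4773.
ΔQ = 27.8409 − 16.4773 = 11.3636; the wedge equals the tax, 10.
Deadweight loss = ½ × 11.3636 × 10 = $56.82 thousand.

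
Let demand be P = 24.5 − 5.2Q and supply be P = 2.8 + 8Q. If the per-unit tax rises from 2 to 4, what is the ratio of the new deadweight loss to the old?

4

Competitive equilibrium: 24.5 − 5.2Q = 2.8 + 8Q → Q* = 1.6439, P* = 15.9515.
For a per-unit tax t: ΔQ = t/13.2, so DWL = ½·t·(t/13.2) = t²/26.4.
At t = 2: DWL = 0.152. At t = 4: DWL = 0.606.
Ratio = (4/2)² = 4.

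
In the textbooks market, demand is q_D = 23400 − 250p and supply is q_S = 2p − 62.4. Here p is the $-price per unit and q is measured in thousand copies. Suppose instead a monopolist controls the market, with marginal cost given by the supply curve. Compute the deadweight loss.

$0.24 thousand

In inverse form: demand p = 93.6 − 0.004q, supply p = 31.2 + 0.5q.
Competitive equilibrium: 93.6 − 0.004q = 31.2 + 0.5q → q* = 123.8095, p* = 93.1048.
Marginal revenue: MR = 93.6 − 0.008q. Set MR = MC: 93.6 − 0.008q = 31.2 + 0.5q → q_m = 122.8346.
Price p_m = 93.6 − 0.004·122.8346 = 93.1087; MC(q_m) = 31.2 + 0.5·122.8346 = 92.6173.
Competitive q* = 123.8095, so Δq = 0.9749; wedge = 93.1087 − 92.6173 = 0.4914.
The triangle = ½ × 0.9749 × 0.4914 = $0.24 thousand.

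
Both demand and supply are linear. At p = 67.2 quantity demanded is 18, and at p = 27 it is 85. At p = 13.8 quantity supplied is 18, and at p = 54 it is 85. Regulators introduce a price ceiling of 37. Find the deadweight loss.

20.42

Demand slope = (27 − 67.2)/(85 − 18) = −0.6, so p = 78 − 0.6q.
Supply slope = (54 − 13.8)/(85 − 18) = 0.6, so p = 3 + 0.6q.
Competitive equilibrium: 78 − 0.6q = 3 + 0.6q → q* = 62.5, p* = 40.5.
At the ceiling p = 37, quantity supplied = (37 − 3)/0.6 = 56.6667.
Willingness to pay at q' = 56.6667: 78 − 0.6·56.6667 = 44.
Δq = 62.5 − 56.6667 = 5.8333; wedge = 44 − 37 = 7.
Welfare loss = ½ × 5.8333 × 7 = 20.42.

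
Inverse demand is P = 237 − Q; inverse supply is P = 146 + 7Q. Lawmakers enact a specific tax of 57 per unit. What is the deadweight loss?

203.06

Competitive equilibrium: 237 − Q = 146 + 7Q → Q* = 11.375, P* = 225.625.
With the tax, the buyer price exceeds the seller price by 57: (237 − Q) − (146 + 7Q) = 57 → Q' = 4.25.
ΔQ = 11.375 − 4.25 = 7.125; the wedge equals the tax, 57.
DWL = ½ × 7.125 × 57 = 203.06.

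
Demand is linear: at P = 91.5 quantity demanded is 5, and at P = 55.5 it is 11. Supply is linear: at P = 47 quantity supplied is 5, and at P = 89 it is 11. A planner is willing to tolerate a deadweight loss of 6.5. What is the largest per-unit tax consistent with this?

Demand slope = (55.5 − 91.5)/(11 − 5) = −6, so P = 121.5 − 6Q.
Supply slope = (89 − 47)/(11 − 5) = 7, so P = 12 + 7Q.
Competitive equilibrium: 121.5 − 6Q = 12 + 7Q → Q* = 8.4231, P* = 70.9615.
A tax t gives ΔQ = t/13 and wedge t, so DWL = t²/26.
t²/26 = 6.5 → t² = 169 → t = 13.

13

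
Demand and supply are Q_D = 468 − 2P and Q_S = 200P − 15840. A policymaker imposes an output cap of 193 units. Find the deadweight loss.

3254.75

In inverse form: demand P = 234 − 0.5Q, supply P = 79.2 + 0.005Q.
Competitive equilibrium: 234 − 0.5Q = 79.2 + 0.005Q → Q* = 306.53465, P* = 80.73267.
At Q = 193: demand price = 234 − 0.5·193 = 137.5; supply price = 79.2 + 0.005·193 = 80.165.
ΔQ = 306.53465 − 193 = 113.53465; wedge = 137.5 − 80.165 = 57.335.
Deadweight loss = ½ × 113.53465 × 57.335 = 3254.75.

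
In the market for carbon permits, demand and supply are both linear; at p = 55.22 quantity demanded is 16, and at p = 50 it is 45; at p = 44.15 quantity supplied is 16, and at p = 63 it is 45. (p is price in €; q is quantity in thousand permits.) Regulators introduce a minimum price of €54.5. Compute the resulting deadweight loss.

€36.18 thousand

Demand slope = (50 − 55.22)/(45 − 16) = −0.18, so p = 58.1 − 0.18q.
Supply slope = (63 − 44.15)/(45 − 16) = 0.65, so p = 33.75 + 0.65q.
Competitive equilibrium: 58.1 − 0.18q = 33.75 + 0.65q → q* = 29.3373, p* = 52.8193.
At the floor p = 54.5, quantity demanded = (58.1 − 54.5)/0.18 = 20.
Sellers' marginal cost at q' = 20: 33.75 + 0.65·20 = 46.75.
Δq = 29.3373 − 20 = 9.3373; wedge = 54.5 − 46.75 = 7.75.
DWL = ½ × 9.3373 × 7.75 = €36.18 thousand.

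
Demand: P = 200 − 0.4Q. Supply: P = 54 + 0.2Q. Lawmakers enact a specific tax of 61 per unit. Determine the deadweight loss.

3100.83

Competitive equilibrium: 200 − 0.4Q = 54 + 0.2Q → Q* = 243.3333, P* = 102.6667.
With the tax, the buyer price exceeds the seller price by 61: (200 − 0.4Q) − (54 + 0.2Q) = 61 → Q' = 141.6667.
ΔQ = 243.3333 − 141.6667 = 101.6666; the wedge equals the tax, 61.
The triangle = ½ × 101.6666 × 61 = 3100.83.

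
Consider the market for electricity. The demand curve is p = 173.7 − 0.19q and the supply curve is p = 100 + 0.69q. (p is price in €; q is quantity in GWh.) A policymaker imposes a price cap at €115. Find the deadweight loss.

€1691.95

Competitive equilibrium: 173.7 − 0.19q = 100 + 0.69q → q* = 83.75, p* = 157.7875.
At the ceiling p = 115, quantity supplied = (115 − 100)/0.69 = 21.73913.
Willingness to pay at q' = 21.73913: 173.7 − 0.19·21.73913 = 169.56957.
Δq = 83.75 − 21.73913 = 62.01087; wedge = 169.56957 − 115 = 54.56957.
The triangle = ½ × 62.01087 × 54.56957 = €1691.95.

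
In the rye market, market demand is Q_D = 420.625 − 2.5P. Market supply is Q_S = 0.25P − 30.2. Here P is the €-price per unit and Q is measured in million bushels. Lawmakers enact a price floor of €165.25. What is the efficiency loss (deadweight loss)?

€23.73 million

In inverse form: demand P = 168.25 − 0.4Q, supply P = 120.8 + 4Q.
Competitive equilibrium: 168.25 − 0.4Q = 120.8 + 4Q → Q* = 10.7841, P* = 163.9364.
At the floor P = 165.25, quantity demanded = (168.25 − 165.25)/0.4 = 7.5.
Sellers' marginal cost at Q' = 7.5: 120.8 + 4·7.5 = 150.8.
ΔQ = 10.7841 − 7.5 = 3.2841; wedge = 165.25 − 150.8 = 14.45.
DWL = ½ × 3.2841 × 14.45 = €23.73 million.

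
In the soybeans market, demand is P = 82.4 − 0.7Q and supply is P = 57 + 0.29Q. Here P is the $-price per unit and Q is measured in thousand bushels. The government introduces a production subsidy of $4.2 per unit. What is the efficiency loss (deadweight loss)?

Competitive equilibrium: 82.4 − 0.7Q = 57 + 0.29Q → Q* = 25.6566, P* = 64.4404.
The subsidy lowers effective supply by 4.2: P = 52.8 + 0.29Q.
New quantity: 82.4 − 0.7Q = 52.8 + 0.29Q → Q' = 29.899.
Overproduction ΔQ = 29.899 − 25.6566 = 4.2424; wedge = subsidy = 4.2.
Welfare loss = ½ × 4.2424 × 4.2 = $8.91 thousand.

$8.91 thousand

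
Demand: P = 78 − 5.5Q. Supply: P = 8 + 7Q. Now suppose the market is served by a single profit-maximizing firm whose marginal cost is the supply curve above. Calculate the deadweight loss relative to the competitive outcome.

Competitive equilibrium: 78 − 5.5Q = 8 + 7Q → Q* = 5.6, P* = 47.2.
Marginal revenue: MR = 78 − 11Q. Set MR = MC: 78 − 11Q = 8 + 7Q → Q_m = 3.8889.
Price P_m = 78 − 5.5·3.8889 = 56.6111; MC(Q_m) = 8 + 7·3.8889 = 35.2223.
Competitive Q* = 5.6, so ΔQ = 1.7111; wedge = 56.6111 − 35.2223 = 21.3888.
Deadweight loss = ½ × 1.7111 × 21.3888 = 18.30.

18.30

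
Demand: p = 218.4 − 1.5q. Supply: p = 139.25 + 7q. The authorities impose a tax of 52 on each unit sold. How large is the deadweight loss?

159.06

Competitive equilibrium: 218.4 − 1.5q = 139.25 + 7q → q* = 9.3118, p* = 204.4324.
With the tax, the buyer price exceeds the seller price by 52: (218.4 − 1.5q) − (139.25 + 7q) = 52 → q' = 3.1941.
Δq = 9.3118 − 3.1941 = 6.1177; the wedge equals the tax, 52.
The triangle = ½ × 6.1177 × 52 = 159.06.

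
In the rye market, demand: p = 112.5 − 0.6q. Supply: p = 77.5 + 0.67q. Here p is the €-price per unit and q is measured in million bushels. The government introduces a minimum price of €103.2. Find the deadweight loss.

€92.34 million

Competitive equilibrium: 112.5 − 0.6q = 77.5 + 0.67q → q* = 27.5591, p* = 95.9646.
At the floor p = 103.2, quantity demanded = (112.5 − 103.2)/0.6 = 15.5.
Sellers' marginal cost at q' = 15.5: 77.5 + 0.67·15.5 = 87.885.
Δq = 27.5591 − 15.5 = 12.0591; wedge = 103.2 − 87.885 = 15.315.
Welfare loss = ½ × 12.0591 × 15.315 = €92.34 million.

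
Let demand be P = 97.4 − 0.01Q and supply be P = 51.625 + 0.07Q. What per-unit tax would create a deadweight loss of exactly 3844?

Competitive equilibrium: 97.4 − 0.01Q = 51.625 + 0.07Q → Q* = 572.1875, P* = 91.6781.
A tax t gives ΔQ = t/0.08 and wedge t, so DWL = t²/0.16.
t²/0.16 = 3844 → t² = 615.04 → t = 24.8.

24.8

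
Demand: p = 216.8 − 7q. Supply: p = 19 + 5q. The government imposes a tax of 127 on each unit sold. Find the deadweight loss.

Competitive equilibrium: 216.8 − 7q = 19 + 5q → q* = 16.4833, p* = 101.4167.
With the tax, the buyer price exceeds the seller price by 127: (216.8 − 7q) − (19 + 5q) = 127 → q' = 5.9.
Δq = 16.4833 − 5.9 = 10.5833; the wedge equals the tax, 127.
Welfare loss = ½ × 10.5833 × 127 = 672.04.

672.04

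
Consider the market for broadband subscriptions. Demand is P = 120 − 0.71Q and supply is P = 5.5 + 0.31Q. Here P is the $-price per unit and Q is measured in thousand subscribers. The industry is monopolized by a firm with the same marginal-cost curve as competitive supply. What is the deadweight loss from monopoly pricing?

Competitive equilibrium: 120 − 0.71Q = 5.5 + 0.31Q → Q* = 112.2549, P* = 40.299.
Marginal revenue: MR = 120 − 1.42Q. Set MR = MC: 120 − 1.42Q = 5.5 + 0.31Q → Q_m = 66.185.
Price P_m = 120 − 0.71·66.185 = 73.0087; MC(Q_m) = 5.5 + 0.31·66.185 = 26.0174.
Competitive Q* = 112.2549, so ΔQ = 46.0699; wedge = 73.0087 − 26.0174 = 46.9913.
Welfare loss = ½ × 46.0699 × 46.9913 = $1082.44 thousand.

$1082.44 thousand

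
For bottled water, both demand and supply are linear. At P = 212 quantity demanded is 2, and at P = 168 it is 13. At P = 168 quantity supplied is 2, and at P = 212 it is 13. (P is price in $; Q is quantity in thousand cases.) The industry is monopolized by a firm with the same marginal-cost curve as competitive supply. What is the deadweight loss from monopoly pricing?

$25 thousand

Demand slope = (168 − 212)/(13 − 2) = −4, so P = 220 − 4Q.
Supply slope = (212 − 168)/(13 − 2) = 4, so P = 160 + 4Q.
Competitive equilibrium: 220 − 4Q = 160 + 4Q → Q* = 7.5, P* = 190.
Marginal revenue: MR = 220 − 8Q. Set MR = MC: 220 − 8Q = 160 + 4Q → Q_m = 5.
Price P_m = 220 − 4·5 = 200; MC(Q_m) = 160 + 4·5 = 180.
Competitive Q* = 7.5, so ΔQ = 2.5; wedge = 200 − 180 = 20.
DWL = ½ × 2.5 × 20 = $25 thousand.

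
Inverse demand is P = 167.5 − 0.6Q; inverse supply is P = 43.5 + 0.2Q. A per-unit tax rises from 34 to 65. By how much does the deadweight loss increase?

Competitive equilibrium: 167.5 − 0.6Q = 43.5 + 0.2Q → Q* = 155, P* = 74.5.
For a per-unit tax t: ΔQ = t/0.8, so DWL = ½·t·(t/0.8) = t²/1.6.
At t = 34: DWL = 722.5. At t = 65: DWL = 2640.625.
Increase = 2640.625 − 722.5 = 1918.125.

1918.125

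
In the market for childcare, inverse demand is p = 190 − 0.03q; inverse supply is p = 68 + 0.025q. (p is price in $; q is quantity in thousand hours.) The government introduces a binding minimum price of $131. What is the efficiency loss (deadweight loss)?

$1739.65 thousand

Competitive equilibrium: 190 − 0.03q = 68 + 0.025q → q* = 2218.18182, p* = 123.45455.
At the floor p = 131, quantity demanded = (190 − 131)/0.03 = 1966.66667.
Sellers' marginal cost at q' = 1966.66667: 68 + 0.025·1966.66667 = 117.16667.
Δq = 2218.18182 − 1966.66667 = 251.51515; wedge = 131 − 117.16667 = 13.83333.
DWL = ½ × 251.51515 × 13.83333 = $1739.65 thousand.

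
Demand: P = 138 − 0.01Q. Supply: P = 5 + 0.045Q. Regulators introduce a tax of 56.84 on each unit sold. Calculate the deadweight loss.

Competitive equilibrium: 138 − 0.01Q = 5 + 0.045Q → Q* = 2418.1818, P* = 113.8182.
With the tax, the buyer price exceeds the seller price by 56.84: (138 − 0.01Q) − (5 + 0.045Q) = 56.84 → Q' = 1384.7273.
ΔQ = 2418.1818 − 1384.7273 = 1033.4545; the wedge equals the tax, 56.84.
Welfare loss = ½ × 1033.4545 × 56.84 = 29370.78.

29370.78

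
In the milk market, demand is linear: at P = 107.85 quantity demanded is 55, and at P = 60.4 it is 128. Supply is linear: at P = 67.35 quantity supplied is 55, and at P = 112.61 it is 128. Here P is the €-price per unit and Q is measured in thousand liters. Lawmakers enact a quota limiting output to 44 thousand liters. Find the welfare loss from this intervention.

Demand slope = (60.4 − 107.85)/(128 − 55) = −0.65, so P = 143.6 − 0.65Q.
Supply slope = (112.61 − 67.35)/(128 − 55) = 0.62, so P = 33.25 + 0.62Q.
Competitive equilibrium: 143.6 − 0.65Q = 33.25 + 0.62Q → Q* = 86.8898, P* = 87.1217.
At Q = 44: demand price = 143.6 − 0.65·44 = 115; supply price = 33.25 + 0.62·44 = 60.53.
ΔQ = 86.8898 − 44 = 42.8898; wedge = 115 − 60.53 = 54.47.
Deadweight loss = ½ × 42.8898 × 54.47 = €1168.10 thousand.

€1168.10 thousand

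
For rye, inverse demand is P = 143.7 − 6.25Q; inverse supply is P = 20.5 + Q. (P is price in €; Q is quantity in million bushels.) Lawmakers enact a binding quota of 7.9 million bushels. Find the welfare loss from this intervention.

Competitive equilibrium: 143.7 − 6.25Q = 20.5 + Q → Q* = 16.9931, P* = 37.4931.
At Q = 7.9: demand price = 143.7 − 6.25·7.9 = 94.325; supply price = 20.5 + 1·7.9 = 28.4.
ΔQ = 16.9931 − 7.9 = 9.0931; wedge = 94.325 − 28.4 = 65.925.
DWL = ½ × 9.0931 × 65.925 = €299.73 million.

€299.73 million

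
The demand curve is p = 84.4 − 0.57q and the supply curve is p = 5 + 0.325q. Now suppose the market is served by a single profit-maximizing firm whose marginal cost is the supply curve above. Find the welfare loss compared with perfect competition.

Competitive equilibrium: 84.4 − 0.57q = 5 + 0.325q → q* = 88.71508, p* = 33.8324.
Marginal revenue: MR = 84.4 − 1.14q. Set MR = MC: 84.4 − 1.14q = 5 + 0.325q → q_m = 54.19795.
Price p_m = 84.4 − 0.57·54.19795 = 53.50717; MC(q_m) = 5 + 0.325·54.19795 = 22.61433.
Competitive q* = 88.71508, so Δq = 34.51713; wedge = 53.50717 − 22.61433 = 30.89284.
Deadweight loss = ½ × 34.51713 × 30.89284 = 533.17.

533.17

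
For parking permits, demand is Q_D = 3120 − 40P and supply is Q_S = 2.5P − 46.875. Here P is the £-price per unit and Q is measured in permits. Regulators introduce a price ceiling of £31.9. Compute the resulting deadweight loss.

In inverse form: demand P = 78 − 0.025Q, supply P = 18.75 + 0.4Q.
Competitive equilibrium: 78 − 0.025Q = 18.75 + 0.4Q → Q* = 139.4118, P* = 74.5147.
At the ceiling P = 31.9, quantity supplied = (31.9 − 18.75)/0.4 = 32.875.
Willingness to pay at Q' = 32.875: 78 − 0.025·32.875 = 77.1781.
ΔQ = 139.4118 − 32.875 = 106.5368; wedge = 77.1781 − 31.9 = 45.2781.
Welfare loss = ½ × 106.5368 × 45.2781 = £2411.89.

£2411.89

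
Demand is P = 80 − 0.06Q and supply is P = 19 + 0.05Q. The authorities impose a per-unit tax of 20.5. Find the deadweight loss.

Competitive equilibrium: 80 − 0.06Q = 19 + 0.05Q → Q* = 554.5455, P* = 46.7273.
With the tax, the buyer price exceeds the seller price by 20.5: (80 − 0.06Q) − (19 + 0.05Q) = 20.5 → Q' = 368.1818.
ΔQ = 554.5455 − 368.1818 = 186.3637; the wedge equals the tax, 20.5.
DWL = ½ × 186.3637 × 20.5 = 1910.23.

1910.23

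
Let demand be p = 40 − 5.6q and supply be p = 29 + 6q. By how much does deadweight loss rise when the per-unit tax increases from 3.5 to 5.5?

0.78

Competitive equilibrium: 40 − 5.6q = 29 + 6q → q* = 0.9483, p* = 34.6897.
For a per-unit tax t: Δq = t/11.6, so DWL = ½·t·(t/11.6) = t²/23.2.
At t = 3.5: DWL = 0.528. At t = 5.5: DWL = 1.304.
Increase = 1.304 − 0.528 = 0.78.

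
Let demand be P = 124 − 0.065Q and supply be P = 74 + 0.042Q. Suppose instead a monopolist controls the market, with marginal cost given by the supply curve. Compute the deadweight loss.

Competitive equilibrium: 124 − 0.065Q = 74 + 0.042Q → Q* = 467.2897, P* = 93.6262.
Marginal revenue: MR = 124 − 0.13Q. Set MR = MC: 124 − 0.13Q = 74 + 0.042Q → Q_m = 290.6977.
Price P_m = 124 − 0.065·290.6977 = 105.1046; MC(Q_m) = 74 + 0.042·290.6977 = 86.2093.
Competitive Q* = 467.2897, so ΔQ = 176.592; wedge = 105.1046 − 86.2093 = 18.8953.
Deadweight loss = ½ × 176.592 × 18.8953 = 1668.38.

1668.38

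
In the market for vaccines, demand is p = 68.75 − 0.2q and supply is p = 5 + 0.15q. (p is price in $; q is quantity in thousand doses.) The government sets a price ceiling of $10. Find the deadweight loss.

Competitive equilibrium: 68.75 − 0.2q = 5 + 0.15q → q* = 182.1429, p* = 32.3214.
At the ceiling p = 10, quantity supplied = (10 − 5)/0.15 = 33.3333.
Willingness to pay at q' = 33.3333: 68.75 − 0.2·33.3333 = 62.0833.
Δq = 182.1429 − 33.3333 = 148.8096; wedge = 62.0833 − 10 = 52.0833.
Deadweight loss = ½ × 148.8096 × 52.0833 = $3875.25 thousand.

$3875.25 thousand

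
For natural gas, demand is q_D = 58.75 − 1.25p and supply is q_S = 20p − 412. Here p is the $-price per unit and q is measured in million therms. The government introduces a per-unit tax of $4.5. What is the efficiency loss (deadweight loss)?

In inverse form: demand p = 47 − 0.8q, supply p = 20.6 + 0.05q.
Competitive equilibrium: 47 − 0.8q = 20.6 + 0.05q → q* = 31.0588, p* = 22.1529.
With the tax, the buyer price exceeds the seller price by 4.5: (47 − 0.8q) − (20.6 + 0.05q) = 4.5 → q' = 25.7647.
Δq = 31.0588 − 25.7647 = 5.2941; the wedge equals the tax, 4.5.
Deadweight loss = ½ × 5.2941 × 4.5 = $11.91 million.

$11.91 million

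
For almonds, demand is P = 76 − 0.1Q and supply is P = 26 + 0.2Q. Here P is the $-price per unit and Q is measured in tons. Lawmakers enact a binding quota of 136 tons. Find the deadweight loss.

Competitive equilibrium: 76 − 0.1Q = 26 + 0.2Q → Q* = 166.6667, P* = 59.3333.
At Q = 136: demand price = 76 − 0.1·136 = 62.4; supply price = 26 + 0.2·136 = 53.2.
ΔQ = 166.6667 − 136 = 30.6667; wedge = 62.4 − 53.2 = 9.2.
Welfare loss = ½ × 30.6667 × 9.2 = $141.07.

$141.07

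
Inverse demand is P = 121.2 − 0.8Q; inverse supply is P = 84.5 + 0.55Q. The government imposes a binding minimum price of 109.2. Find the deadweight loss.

Competitive equilibrium: 121.2 − 0.8Q = 84.5 + 0.55Q → Q* = 27.1852, P* = 99.4519.
At the floor P = 109.2, quantity demanded = (121.2 − 109.2)/0.8 = 15.
Sellers' marginal cost at Q' = 15: 84.5 + 0.55·15 = 92.75.
ΔQ = 27.1852 − 15 = 12.1852; wedge = 109.2 − 92.75 = 16.45.
Welfare loss = ½ × 12.1852 × 16.45 = 100.22.

100.22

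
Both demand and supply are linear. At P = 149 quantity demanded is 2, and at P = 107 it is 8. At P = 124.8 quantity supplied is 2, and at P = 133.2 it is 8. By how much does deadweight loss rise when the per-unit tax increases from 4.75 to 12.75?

Demand slope = (107 − 149)/(8 − 2) = −7, so P = 163 − 7Q.
Supply slope = (133.2 − 124.8)/(8 − 2) = 1.4, so P = 122 + 1.4Q.
Competitive equilibrium: 163 − 7Q = 122 + 1.4Q → Q* = 4.881, P* = 128.8333.
For a per-unit tax t: ΔQ = t/8.4, so DWL = ½·t·(t/8.4) = t²/16.8.
At t = 4.75: DWL = 1.343. At t = 12.75: DWL = 9.676.
Increase = 9.676 − 1.343 = 8.33.

8.33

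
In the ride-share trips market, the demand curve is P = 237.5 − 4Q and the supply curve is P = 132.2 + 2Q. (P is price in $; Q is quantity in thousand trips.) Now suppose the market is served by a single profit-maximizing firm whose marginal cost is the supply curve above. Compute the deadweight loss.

$147.84 thousand

Competitive equilibrium: 237.5 − 4Q = 132.2 + 2Q → Q* = 17.55, P* = 167.3.
Marginal revenue: MR = 237.5 − 8Q. Set MR = MC: 237.5 − 8Q = 132.2 + 2Q → Q_m = 10.53.
Price P_m = 237.5 − 4·10.53 = 195.38; MC(Q_m) = 132.2 + 2·10.53 = 153.26.
Competitive Q* = 17.55, so ΔQ = 7.02; wedge = 195.38 − 153.26 = 42.12.
Welfare loss = ½ × 7.02 × 42.12 = $147.84 thousand.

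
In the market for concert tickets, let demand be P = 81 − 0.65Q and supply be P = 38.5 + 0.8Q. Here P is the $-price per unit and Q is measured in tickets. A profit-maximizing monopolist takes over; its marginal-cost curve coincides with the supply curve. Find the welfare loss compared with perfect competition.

Competitive equilibrium: 81 − 0.65Q = 38.5 + 0.8Q → Q* = 29.3103, P* = 61.9483.
Marginal revenue: MR = 81 − 1.3Q. Set MR = MC: 81 − 1.3Q = 38.5 + 0.8Q → Q_m = 20.2381.
Price P_m = 81 − 0.65·20.2381 = 67.8452; MC(Q_m) = 38.5 + 0.8·20.2381 = 54.6905.
Competitive Q* = 29.3103, so ΔQ = 9.0722; wedge = 67.8452 − 54.6905 = 13.1547.
Welfare loss = ½ × 9.0722 × 13.1547 = $59.67.

$59.67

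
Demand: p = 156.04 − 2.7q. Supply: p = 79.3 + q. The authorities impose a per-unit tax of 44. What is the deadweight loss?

Competitive equilibrium: 156.04 − 2.7q = 79.3 + q → q* = 20.7405, p* = 100.0405.
With the tax, the buyer price exceeds the seller price by 44: (156.04 − 2.7q) − (79.3 + q) = 44 → q' = 8.8486.
Δq = 20.7405 − 8.8486 = 11.8919; the wedge equals the tax, 44.
The triangle = ½ × 11.8919 × 44 = 261.62.

261.62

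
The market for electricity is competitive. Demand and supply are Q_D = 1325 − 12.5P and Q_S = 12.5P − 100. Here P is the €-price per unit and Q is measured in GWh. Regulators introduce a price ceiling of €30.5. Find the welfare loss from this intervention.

€8778.125

In inverse form: demand P = 106 − 0.08Q, supply P = 8 + 0.08Q.
Competitive equilibrium: 106 − 0.08Q = 8 + 0.08Q → Q* = 612.5, P* = 57.
At the ceiling P = 30.5, quantity supplied = (30.5 − 8)/0.08 = 281.25.
Willingness to pay at Q' = 281.25: 106 − 0.08·281.25 = 83.5.
ΔQ = 612.5 − 281.25 = 331.25; wedge = 83.5 − 30.5 = 53.
DWL = ½ × 331.25 × 53 = €8778.125.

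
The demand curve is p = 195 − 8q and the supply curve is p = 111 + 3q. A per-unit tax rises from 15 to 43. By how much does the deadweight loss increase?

73.82

Competitive equilibrium: 195 − 8q = 111 + 3q → q* = 7.6364, p* = 133.9091.
For a per-unit tax t: Δq = t/11, so DWL = ½·t·(t/11) = t²/22.
At t = 15: DWL = 10.227. At t = 43: DWL = 84.045.
Increase = 84.045 − 10.227 = 73.82.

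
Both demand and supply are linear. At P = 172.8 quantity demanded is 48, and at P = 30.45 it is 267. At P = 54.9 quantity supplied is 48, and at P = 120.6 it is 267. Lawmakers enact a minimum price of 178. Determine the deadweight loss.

8289.61

Demand slope = (30.45 − 172.8)/(267 − 48) = −0.65, so P = 204 − 0.65Q.
Supply slope = (120.6 − 54.9)/(267 − 48) = 0.3, so P = 40.5 + 0.3Q.
Competitive equilibrium: 204 − 0.65Q = 40.5 + 0.3Q → Q* = 172.1053, P* = 92.1316.
At the floor P = 178, quantity demanded = (204 − 178)/0.65 = 40.
Sellers' marginal cost at Q' = 40: 40.5 + 0.3·40 = 52.5.
ΔQ = 172.1053 − 40 = 132.1053; wedge = 178 − 52.5 = 125.5.
Deadweight loss = ½ × 132.1053 × 125.5 = 8289.61.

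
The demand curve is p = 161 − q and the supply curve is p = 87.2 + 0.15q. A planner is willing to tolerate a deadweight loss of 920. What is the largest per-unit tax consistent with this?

Competitive equilibrium: 161 − q = 87.2 + 0.15q → q* = 64.1739, p* = 96.8261.
A tax t gives Δq = t/1.15 and wedge t, so DWL = t²/2.3.
t²/2.3 = 920 → t² = 2116 → t = 46.

46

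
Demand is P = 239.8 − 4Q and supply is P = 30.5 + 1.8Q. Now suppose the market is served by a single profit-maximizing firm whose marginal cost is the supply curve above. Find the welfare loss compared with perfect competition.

Competitive equilibrium: 239.8 − 4Q = 30.5 + 1.8Q → Q* = 36.0862, P* = 95.4552.
Marginal revenue: MR = 239.8 − 8Q. Set MR = MC: 239.8 − 8Q = 30.5 + 1.8Q → Q_m = 21.3571.
Price P_m = 239.8 − 4·21.3571 = 154.3716; MC(Q_m) = 30.5 + 1.8·21.3571 = 68.9428.
Competitive Q* = 36.0862, so ΔQ = 14.7291; wedge = 154.3716 − 68.9428 = 85.4288.
Welfare loss = ½ × 14.7291 × 85.4288 = 629.14.

629.14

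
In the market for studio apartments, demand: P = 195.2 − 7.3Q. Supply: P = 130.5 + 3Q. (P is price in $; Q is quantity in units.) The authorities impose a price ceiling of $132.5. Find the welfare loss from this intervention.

Competitive equilibrium: 195.2 − 7.3Q = 130.5 + 3Q → Q* = 6.2816, P* = 149.3447.
At the ceiling P = 132.5, quantity supplied = (132.5 − 130.5)/3 = 0.6667.
Willingness to pay at Q' = 0.6667: 195.2 − 7.3·0.6667 = 190.3331.
ΔQ = 6.2816 − 0.6667 = 5.6149; wedge = 190.3331 − 132.5 = 57.8331.
Deadweight loss = ½ × 5.6149 × 57.8331 = $162.36.

$162.36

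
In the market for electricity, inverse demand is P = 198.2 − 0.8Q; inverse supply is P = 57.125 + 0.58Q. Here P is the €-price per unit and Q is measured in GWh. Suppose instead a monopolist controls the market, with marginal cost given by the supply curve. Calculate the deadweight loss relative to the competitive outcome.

Competitive equilibrium: 198.2 − 0.8Q = 57.125 + 0.58Q → Q* = 102.2283, P* = 116.4174.
Marginal revenue: MR = 198.2 − 1.6Q. Set MR = MC: 198.2 − 1.6Q = 57.125 + 0.58Q → Q_m = 64.7133.
Price P_m = 198.2 − 0.8·64.7133 = 146.4294; MC(Q_m) = 57.125 + 0.58·64.7133 = 94.6587.
Competitive Q* = 102.2283, so ΔQ = 37.515; wedge = 146.4294 − 94.6587 = 51.7707.
The triangle = ½ × 37.515 × 51.7707 = €971.09.

€971.09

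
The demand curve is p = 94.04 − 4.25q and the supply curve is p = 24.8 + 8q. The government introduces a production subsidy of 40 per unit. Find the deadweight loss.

Competitive equilibrium: 94.04 − 4.25q = 24.8 + 8q → q* = 5.6522, p* = 70.018.
The subsidy lowers effective supply by 40: p = 8q − 15.2.
New quantity: 94.04 − 4.25q = 8q − 15.2 → q' = 8.9176.
Overproduction Δq = 8.9176 − 5.6522 = 3.2654; wedge = subsidy = 40.
Welfare loss = ½ × 3.2654 × 40 = 65.31.

65.31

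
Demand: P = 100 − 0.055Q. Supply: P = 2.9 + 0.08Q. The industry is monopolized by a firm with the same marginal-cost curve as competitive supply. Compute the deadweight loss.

Competitive equilibrium: 100 − 0.055Q = 2.9 + 0.08Q → Q* = 719.259259, P* = 60.440741.
Marginal revenue: MR = 100 − 0.11Q. Set MR = MC: 100 − 0.11Q = 2.9 + 0.08Q → Q_m = 511.052632.
Price P_m = 100 − 0.055·511.052632 = 71.892105; MC(Q_m) = 2.9 + 0.08·511.052632 = 43.784211.
Competitive Q* = 719.259259, so ΔQ = 208.206627; wedge = 71.892105 − 43.784211 = 28.107894.
Deadweight loss = ½ × 208.206627 × 28.107894 = 2926.12.

2926.12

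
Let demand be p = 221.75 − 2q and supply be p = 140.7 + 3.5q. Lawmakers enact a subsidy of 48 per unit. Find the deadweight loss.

209.45

Competitive equilibrium: 221.75 − 2q = 140.7 + 3.5q → q* = 14.7364, p* = 192.2773.
The subsidy lowers effective supply by 48: p = 92.7 + 3.5q.
New quantity: 221.75 − 2q = 92.7 + 3.5q → q' = 23.4636.
Overproduction Δq = 23.4636 − 14.7364 = 8.7272; wedge = subsidy = 48.
Deadweight loss = ½ × 8.7272 × 48 = 209.45.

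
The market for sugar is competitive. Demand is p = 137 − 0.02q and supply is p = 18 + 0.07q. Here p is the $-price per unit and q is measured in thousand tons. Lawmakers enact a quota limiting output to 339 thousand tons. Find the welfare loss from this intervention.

$43502.67 thousand

Competitive equilibrium: 137 − 0.02q = 18 + 0.07q → q* = 1322.2222, p* = 110.5556.
At q = 339: demand price = 137 − 0.02·339 = 130.22; supply price = 18 + 0.07·339 = 41.73.
Δq = 1322.2222 − 339 = 983.2222; wedge = 130.22 − 41.73 = 88.49.
Welfare loss = ½ × 983.2222 × 88.49 = $43502.67 thousand.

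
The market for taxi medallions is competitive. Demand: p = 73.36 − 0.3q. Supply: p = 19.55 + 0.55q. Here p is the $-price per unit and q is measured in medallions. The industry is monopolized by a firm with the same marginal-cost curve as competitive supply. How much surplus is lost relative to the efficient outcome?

Competitive equilibrium: 73.36 − 0.3q = 19.55 + 0.55q → q* = 63.3059, p* = 54.3682.
Marginal revenue: MR = 73.36 − 0.6q. Set MR = MC: 73.36 − 0.6q = 19.55 + 0.55q → q_m = 46.7913.
Price p_m = 73.36 − 0.3·46.7913 = 59.3226; MC(q_m) = 19.55 + 0.55·46.7913 = 45.2852.
Competitive q* = 63.3059, so Δq = 16.5146; wedge = 59.3226 − 45.2852 = 14.0374.
Deadweight loss = ½ × 16.5146 × 14.0374 = $115.91.

$115.91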